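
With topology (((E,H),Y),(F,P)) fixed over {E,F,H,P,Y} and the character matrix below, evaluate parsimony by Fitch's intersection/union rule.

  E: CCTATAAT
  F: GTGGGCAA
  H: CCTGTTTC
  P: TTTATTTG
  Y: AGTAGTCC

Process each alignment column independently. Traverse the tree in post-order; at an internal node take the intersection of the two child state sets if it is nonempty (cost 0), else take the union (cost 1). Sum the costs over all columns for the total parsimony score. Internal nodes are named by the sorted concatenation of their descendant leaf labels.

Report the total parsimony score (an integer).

18

site 0, node EH: E={C} ∩ H={C} → {C} (+0)
site 0, node EHY: EH={C} ∪ Y={A} → {A,C} (+1)
site 0, node FP: F={G} ∪ P={T} → {G,T} (+1)
site 0, node EFHPY: EHY={A,C} ∪ FP={G,T} → {A,C,G,T} (+1)
site 1, node EH: E={C} ∩ H={C} → {C} (+0)
site 1, node EHY: EH={C} ∪ Y={G} → {C,G} (+1)
site 1, node FP: F={T} ∩ P={T} → {T} (+0)
site 1, node EFHPY: EHY={C,G} ∪ FP={T} → {C,G,T} (+1)
site 2, node EH: E={T} ∩ H={T} → {T} (+0)
site 2, node EHY: EH={T} ∩ Y={T} → {T} (+0)
site 2, node FP: F={G} ∪ P={T} → {G,T} (+1)
site 2, node EFHPY: EHY={T} ∩ FP={G,T} → {T} (+0)
site 3, node EH: E={A} ∪ H={G} → {A,G} (+1)
site 3, node EHY: EH={A,G} ∩ Y={A} → {A} (+0)
site 3, node FP: F={G} ∪ P={A} → {A,G} (+1)
site 3, node EFHPY: EHY={A} ∩ FP={A,G} → {A} (+0)
site 4, node EH: E={T} ∩ H={T} → {T} (+0)
site 4, node EHY: EH={T} ∪ Y={G} → {G,T} (+1)
site 4, node FP: F={G} ∪ P={T} → {G,T} (+1)
site 4, node EFHPY: EHY={G,T} ∩ FP={G,T} → {G,T} (+0)
site 5, node EH: E={A} ∪ H={T} → {A,T} (+1)
site 5, node EHY: EH={A,T} ∩ Y={T} → {T} (+0)
site 5, node FP: F={C} ∪ P={T} → {C,T} (+1)
site 5, node EFHPY: EHY={T} ∩ FP={C,T} → {T} (+0)
site 6, node EH: E={A} ∪ H={T} → {A,T} (+1)
site 6, node EHY: EH={A,T} ∪ Y={C} → {A,C,T} (+1)
site 6, node FP: F={A} ∪ P={T} → {A,T} (+1)
site 6, node EFHPY: EHY={A,C,T} ∩ FP={A,T} → {A,T} (+0)
site 7, node EH: E={T} ∪ H={C} → {C,T} (+1)
site 7, node EHY: EH={C,T} ∩ Y={C} → {C} (+0)
site 7, node FP: F={A} ∪ P={G} → {A,G} (+1)
site 7, node EFHPY: EHY={C} ∪ FP={A,G} → {A,C,G} (+1)
per-site changes: [3, 2, 1, 2, 2, 2, 3, 3]; total = 18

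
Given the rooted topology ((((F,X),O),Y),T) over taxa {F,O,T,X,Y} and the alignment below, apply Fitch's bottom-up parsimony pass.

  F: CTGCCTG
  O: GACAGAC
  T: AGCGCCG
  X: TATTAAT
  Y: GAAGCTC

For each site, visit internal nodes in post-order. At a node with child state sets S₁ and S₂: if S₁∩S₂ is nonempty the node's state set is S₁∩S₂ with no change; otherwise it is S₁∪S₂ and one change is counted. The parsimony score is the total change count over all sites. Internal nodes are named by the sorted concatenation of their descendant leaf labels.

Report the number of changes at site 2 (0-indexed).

[col 0] FX: children F:{C}, X:{T} ∪→ {C,T}; cost 1
[col 0] FOX: children FX:{C,T}, O:{G} ∪→ {C,G,T}; cost 1
[col 0] FOXY: children FOX:{C,G,T}, Y:{G} ∩→ {G}; cost 0
[col 0] FOTXY: children FOXY:{G}, T:{A} ∪→ {A,G}; cost 1
[col 1] FX: children F:{T}, X:{A} ∪→ {A,T}; cost 1
[col 1] FOX: children FX:{A,T}, O:{A} ∩→ {A}; cost 0
[col 1] FOXY: children FOX:{A}, Y:{A} ∩→ {A}; cost 0
[col 1] FOTXY: children FOXY:{A}, T:{G} ∪→ {A,G}; cost 1
[col 2] FX: children F:{G}, X:{T} ∪→ {G,T}; cost 1
[col 2] FOX: children FX:{G,T}, O:{C} ∪→ {C,G,T}; cost 1
[col 2] FOXY: children FOX:{C,G,T}, Y:{A} ∪→ {A,C,G,T}; cost 1
[col 2] FOTXY: children FOXY:{A,C,G,T}, T:{C} ∩→ {C}; cost 0
[col 3] FX: children F:{C}, X:{T} ∪→ {C,T}; cost 1
[col 3] FOX: children FX:{C,T}, O:{A} ∪→ {A,C,T}; cost 1
[col 3] FOXY: children FOX:{A,C,T}, Y:{G} ∪→ {A,C,G,T}; cost 1
[col 3] FOTXY: children FOXY:{A,C,G,T}, T:{G} ∩→ {G}; cost 0
[col 4] FX: children F:{C}, X:{A} ∪→ {A,C}; cost 1
[col 4] FOX: children FX:{A,C}, O:{G} ∪→ {A,C,G}; cost 1
[col 4] FOXY: children FOX:{A,C,G}, Y:{C} ∩→ {C}; cost 0
[col 4] FOTXY: children FOXY:{C}, T:{C} ∩→ {C}; cost 0
[col 5] FX: children F:{T}, X:{A} ∪→ {A,T}; cost 1
[col 5] FOX: children FX:{A,T}, O:{A} ∩→ {A}; cost 0
[col 5] FOXY: children FOX:{A}, Y:{T} ∪→ {A,T}; cost 1
[col 5] FOTXY: children FOXY:{A,T}, T:{C} ∪→ {A,C,T}; cost 1
[col 6] FX: children F:{G}, X:{T} ∪→ {G,T}; cost 1
[col 6] FOX: children FX:{G,T}, O:{C} ∪→ {C,G,T}; cost 1
[col 6] FOXY: children FOX:{C,G,T}, Y:{C} ∩→ {C}; cost 0
[col 6] FOTXY: children FOXY:{C}, T:{G} ∪→ {C,G}; cost 1
per-site changes: [3, 2, 3, 3, 2, 3, 3]; total = 19

3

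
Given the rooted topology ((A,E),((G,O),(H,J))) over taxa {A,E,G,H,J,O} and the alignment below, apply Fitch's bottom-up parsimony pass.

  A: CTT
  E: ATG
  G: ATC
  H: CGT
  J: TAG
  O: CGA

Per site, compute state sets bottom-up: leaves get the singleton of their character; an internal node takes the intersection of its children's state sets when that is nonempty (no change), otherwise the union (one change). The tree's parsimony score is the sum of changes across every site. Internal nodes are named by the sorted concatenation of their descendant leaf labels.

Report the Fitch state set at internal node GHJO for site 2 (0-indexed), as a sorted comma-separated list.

A,C,G,T

[col 0] AE: children A:{C}, E:{A} ∪→ {A,C}; cost 1
[col 0] GO: children G:{A}, O:{C} ∪→ {A,C}; cost 1
[col 0] HJ: children H:{C}, J:{T} ∪→ {C,T}; cost 1
[col 0] GHJO: children GO:{A,C}, HJ:{C,T} ∩→ {C}; cost 0
[col 0] AEGHJO: children AE:{A,C}, GHJO:{C} ∩→ {C}; cost 0
[col 1] AE: children A:{T}, E:{T} ∩→ {T}; cost 0
[col 1] GO: children G:{T}, O:{G} ∪→ {G,T}; cost 1
[col 1] HJ: children H:{G}, J:{A} ∪→ {A,G}; cost 1
[col 1] GHJO: children GO:{G,T}, HJ:{A,G} ∩→ {G}; cost 0
[col 1] AEGHJO: children AE:{T}, GHJO:{G} ∪→ {G,T}; cost 1
[col 2] AE: children A:{T}, E:{G} ∪→ {G,T}; cost 1
[col 2] GO: children G:{C}, O:{A} ∪→ {A,C}; cost 1
[col 2] HJ: children H:{T}, J:{G} ∪→ {G,T}; cost 1
[col 2] GHJO: children GO:{A,C}, HJ:{G,T} ∪→ {A,C,G,T}; cost 1
[col 2] AEGHJO: children AE:{G,T}, GHJO:{A,C,G,T} ∩→ {G,T}; cost 0
per-site changes: [3, 3, 4]; total = 10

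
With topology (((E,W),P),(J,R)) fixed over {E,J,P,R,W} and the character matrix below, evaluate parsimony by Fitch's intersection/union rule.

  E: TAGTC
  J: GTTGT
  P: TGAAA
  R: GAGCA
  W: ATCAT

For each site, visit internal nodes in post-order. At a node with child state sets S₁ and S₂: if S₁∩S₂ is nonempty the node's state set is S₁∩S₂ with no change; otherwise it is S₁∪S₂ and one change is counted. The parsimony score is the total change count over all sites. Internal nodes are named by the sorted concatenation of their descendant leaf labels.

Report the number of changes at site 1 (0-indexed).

3

[col 0] EW: children E:{T}, W:{A} ∪→ {A,T}; cost 1
[col 0] EPW: children EW:{A,T}, P:{T} ∩→ {T}; cost 0
[col 0] JR: children J:{G}, R:{G} ∩→ {G}; cost 0
[col 0] EJPRW: children EPW:{T}, JR:{G} ∪→ {G,T}; cost 1
[col 1] EW: children E:{A}, W:{T} ∪→ {A,T}; cost 1
[col 1] EPW: children EW:{A,T}, P:{G} ∪→ {A,G,T}; cost 1
[col 1] JR: children J:{T}, R:{A} ∪→ {A,T}; cost 1
[col 1] EJPRW: children EPW:{A,G,T}, JR:{A,T} ∩→ {A,T}; cost 0
[col 2] EW: children E:{G}, W:{C} ∪→ {C,G}; cost 1
[col 2] EPW: children EW:{C,G}, P:{A} ∪→ {A,C,G}; cost 1
[col 2] JR: children J:{T}, R:{G} ∪→ {G,T}; cost 1
[col 2] EJPRW: children EPW:{A,C,G}, JR:{G,T} ∩→ {G}; cost 0
[col 3] EW: children E:{T}, W:{A} ∪→ {A,T}; cost 1
[col 3] EPW: children EW:{A,T}, P:{A} ∩→ {A}; cost 0
[col 3] JR: children J:{G}, R:{C} ∪→ {C,G}; cost 1
[col 3] EJPRW: children EPW:{A}, JR:{C,G} ∪→ {A,C,G}; cost 1
[col 4] EW: children E:{C}, W:{T} ∪→ {C,T}; cost 1
[col 4] EPW: children EW:{C,T}, P:{A} ∪→ {A,C,T}; cost 1
[col 4] JR: children J:{T}, R:{A} ∪→ {A,T}; cost 1
[col 4] EJPRW: children EPW:{A,C,T}, JR:{A,T} ∩→ {A,T}; cost 0
per-site changes: [2, 3, 3, 3, 3]; total = 14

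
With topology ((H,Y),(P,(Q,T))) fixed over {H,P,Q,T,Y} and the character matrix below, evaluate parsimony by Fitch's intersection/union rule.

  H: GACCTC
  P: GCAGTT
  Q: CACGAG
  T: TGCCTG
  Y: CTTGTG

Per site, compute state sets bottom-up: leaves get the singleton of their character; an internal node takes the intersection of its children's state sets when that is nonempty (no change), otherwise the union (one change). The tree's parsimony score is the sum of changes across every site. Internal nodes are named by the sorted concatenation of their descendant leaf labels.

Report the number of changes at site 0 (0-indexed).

3

site 0, node HY: H={G} ∪ Y={C} → {C,G} (+1)
site 0, node QT: Q={C} ∪ T={T} → {C,T} (+1)
site 0, node PQT: P={G} ∪ QT={C,T} → {C,G,T} (+1)
site 0, node HPQTY: HY={C,G} ∩ PQT={C,G,T} → {C,G} (+0)
site 1, node HY: H={A} ∪ Y={T} → {A,T} (+1)
site 1, node QT: Q={A} ∪ T={G} → {A,G} (+1)
site 1, node PQT: P={C} ∪ QT={A,G} → {A,C,G} (+1)
site 1, node HPQTY: HY={A,T} ∩ PQT={A,C,G} → {A} (+0)
site 2, node HY: H={C} ∪ Y={T} → {C,T} (+1)
site 2, node QT: Q={C} ∩ T={C} → {C} (+0)
site 2, node PQT: P={A} ∪ QT={C} → {A,C} (+1)
site 2, node HPQTY: HY={C,T} ∩ PQT={A,C} → {C} (+0)
site 3, node HY: H={C} ∪ Y={G} → {C,G} (+1)
site 3, node QT: Q={G} ∪ T={C} → {C,G} (+1)
site 3, node PQT: P={G} ∩ QT={C,G} → {G} (+0)
site 3, node HPQTY: HY={C,G} ∩ PQT={G} → {G} (+0)
site 4, node HY: H={T} ∩ Y={T} → {T} (+0)
site 4, node QT: Q={A} ∪ T={T} → {A,T} (+1)
site 4, node PQT: P={T} ∩ QT={A,T} → {T} (+0)
site 4, node HPQTY: HY={T} ∩ PQT={T} → {T} (+0)
site 5, node HY: H={C} ∪ Y={G} → {C,G} (+1)
site 5, node QT: Q={G} ∩ T={G} → {G} (+0)
site 5, node PQT: P={T} ∪ QT={G} → {G,T} (+1)
site 5, node HPQTY: HY={C,G} ∩ PQT={G,T} → {G} (+0)
per-site changes: [3, 3, 2, 2, 1, 2]; total = 13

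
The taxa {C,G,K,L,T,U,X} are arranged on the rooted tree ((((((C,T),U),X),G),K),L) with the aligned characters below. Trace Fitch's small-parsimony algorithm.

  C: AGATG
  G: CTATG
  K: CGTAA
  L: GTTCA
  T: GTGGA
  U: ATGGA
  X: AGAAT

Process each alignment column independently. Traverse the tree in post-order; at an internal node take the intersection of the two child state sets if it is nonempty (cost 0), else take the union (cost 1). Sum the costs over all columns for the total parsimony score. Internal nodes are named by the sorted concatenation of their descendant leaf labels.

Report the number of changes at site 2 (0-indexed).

site 0, node CT: C={A} ∪ T={G} → {A,G} (+1)
site 0, node CTU: CT={A,G} ∩ U={A} → {A} (+0)
site 0, node CTUX: CTU={A} ∩ X={A} → {A} (+0)
site 0, node CGTUX: CTUX={A} ∪ G={C} → {A,C} (+1)
site 0, node CGKTUX: CGTUX={A,C} ∩ K={C} → {C} (+0)
site 0, node CGKLTUX: CGKTUX={C} ∪ L={G} → {C,G} (+1)
site 1, node CT: C={G} ∪ T={T} → {G,T} (+1)
site 1, node CTU: CT={G,T} ∩ U={T} → {T} (+0)
site 1, node CTUX: CTU={T} ∪ X={G} → {G,T} (+1)
site 1, node CGTUX: CTUX={G,T} ∩ G={T} → {T} (+0)
site 1, node CGKTUX: CGTUX={T} ∪ K={G} → {G,T} (+1)
site 1, node CGKLTUX: CGKTUX={G,T} ∩ L={T} → {T} (+0)
site 2, node CT: C={A} ∪ T={G} → {A,G} (+1)
site 2, node CTU: CT={A,G} ∩ U={G} → {G} (+0)
site 2, node CTUX: CTU={G} ∪ X={A} → {A,G} (+1)
site 2, node CGTUX: CTUX={A,G} ∩ G={A} → {A} (+0)
site 2, node CGKTUX: CGTUX={A} ∪ K={T} → {A,T} (+1)
site 2, node CGKLTUX: CGKTUX={A,T} ∩ L={T} → {T} (+0)
site 3, node CT: C={T} ∪ T={G} → {G,T} (+1)
site 3, node CTU: CT={G,T} ∩ U={G} → {G} (+0)
site 3, node CTUX: CTU={G} ∪ X={A} → {A,G} (+1)
site 3, node CGTUX: CTUX={A,G} ∪ G={T} → {A,G,T} (+1)
site 3, node CGKTUX: CGTUX={A,G,T} ∩ K={A} → {A} (+0)
site 3, node CGKLTUX: CGKTUX={A} ∪ L={C} → {A,C} (+1)
site 4, node CT: C={G} ∪ T={A} → {A,G} (+1)
site 4, node CTU: CT={A,G} ∩ U={A} → {A} (+0)
site 4, node CTUX: CTU={A} ∪ X={T} → {A,T} (+1)
site 4, node CGTUX: CTUX={A,T} ∪ G={G} → {A,G,T} (+1)
site 4, node CGKTUX: CGTUX={A,G,T} ∩ K={A} → {A} (+0)
site 4, node CGKLTUX: CGKTUX={A} ∩ L={A} → {A} (+0)
per-site changes: [3, 3, 3, 4, 3]; total = 16

3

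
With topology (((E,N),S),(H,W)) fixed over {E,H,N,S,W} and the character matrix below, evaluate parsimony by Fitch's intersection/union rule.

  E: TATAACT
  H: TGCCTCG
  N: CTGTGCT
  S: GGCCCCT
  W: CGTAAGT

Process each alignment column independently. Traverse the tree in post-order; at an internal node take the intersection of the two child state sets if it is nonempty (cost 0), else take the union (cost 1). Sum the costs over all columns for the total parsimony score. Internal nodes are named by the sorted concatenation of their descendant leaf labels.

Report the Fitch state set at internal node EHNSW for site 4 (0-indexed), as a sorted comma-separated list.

A

EN@0: {T} ∪ {C} = {C,T} (union, +1)
ENS@0: {C,T} ∪ {G} = {C,G,T} (union, +1)
HW@0: {T} ∪ {C} = {C,T} (union, +1)
EHNSW@0: {C,G,T} ∩ {C,T} = {C,T} (intersection, +0)
EN@1: {A} ∪ {T} = {A,T} (union, +1)
ENS@1: {A,T} ∪ {G} = {A,G,T} (union, +1)
HW@1: {G} ∩ {G} = {G} (intersection, +0)
EHNSW@1: {A,G,T} ∩ {G} = {G} (intersection, +0)
EN@2: {T} ∪ {G} = {G,T} (union, +1)
ENS@2: {G,T} ∪ {C} = {C,G,T} (union, +1)
HW@2: {C} ∪ {T} = {C,T} (union, +1)
EHNSW@2: {C,G,T} ∩ {C,T} = {C,T} (intersection, +0)
EN@3: {A} ∪ {T} = {A,T} (union, +1)
ENS@3: {A,T} ∪ {C} = {A,C,T} (union, +1)
HW@3: {C} ∪ {A} = {A,C} (union, +1)
EHNSW@3: {A,C,T} ∩ {A,C} = {A,C} (intersection, +0)
EN@4: {A} ∪ {G} = {A,G} (union, +1)
ENS@4: {A,G} ∪ {C} = {A,C,G} (union, +1)
HW@4: {T} ∪ {A} = {A,T} (union, +1)
EHNSW@4: {A,C,G} ∩ {A,T} = {A} (intersection, +0)
EN@5: {C} ∩ {C} = {C} (intersection, +0)
ENS@5: {C} ∩ {C} = {C} (intersection, +0)
HW@5: {C} ∪ {G} = {C,G} (union, +1)
EHNSW@5: {C} ∩ {C,G} = {C} (intersection, +0)
EN@6: {T} ∩ {T} = {T} (intersection, +0)
ENS@6: {T} ∩ {T} = {T} (intersection, +0)
HW@6: {G} ∪ {T} = {G,T} (union, +1)
EHNSW@6: {T} ∩ {G,T} = {T} (intersection, +0)
per-site changes: [3, 2, 3, 3, 3, 1, 1]; total = 16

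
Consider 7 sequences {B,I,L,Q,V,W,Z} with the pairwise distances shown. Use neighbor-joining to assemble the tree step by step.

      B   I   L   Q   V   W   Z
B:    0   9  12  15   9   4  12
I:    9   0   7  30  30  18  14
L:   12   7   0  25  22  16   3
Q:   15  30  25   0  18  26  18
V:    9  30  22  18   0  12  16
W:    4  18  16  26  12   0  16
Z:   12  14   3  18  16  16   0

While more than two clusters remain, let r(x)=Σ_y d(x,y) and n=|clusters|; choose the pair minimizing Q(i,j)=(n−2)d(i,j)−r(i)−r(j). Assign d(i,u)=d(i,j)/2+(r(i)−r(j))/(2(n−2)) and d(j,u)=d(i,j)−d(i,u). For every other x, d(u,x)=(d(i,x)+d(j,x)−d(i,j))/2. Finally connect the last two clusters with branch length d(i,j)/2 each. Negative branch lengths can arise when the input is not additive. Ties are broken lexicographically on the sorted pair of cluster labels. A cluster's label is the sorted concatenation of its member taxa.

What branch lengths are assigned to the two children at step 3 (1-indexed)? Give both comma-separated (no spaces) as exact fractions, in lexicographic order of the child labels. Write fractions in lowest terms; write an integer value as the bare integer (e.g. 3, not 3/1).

101/8,43/8

1. join I+L (d=7, Q=-158) ⇒ IL; edges |I|=29/5, |L|=6/5
  updated: d(B,IL)=7, d(IL,Q)=24, d(IL,V)=45/2, d(IL,W)=27/2, d(IL,Z)=5
2. join IL+Z (d=5, Q=-119) ⇒ ILZ; edges |IL|=25/8, |Z|=15/8
  updated: d(B,ILZ)=7, d(ILZ,Q)=37/2, d(ILZ,V)=67/4, d(ILZ,W)=49/4
3. join Q+V (d=18, Q=-317/4) ⇒ QV; edges |Q|=101/8, |V|=43/8
  updated: d(B,QV)=3, d(ILZ,QV)=69/8, d(QV,W)=10
4. join B+W (d=4, Q=-129/4) ⇒ BW; edges |B|=-17/16, |W|=81/16
  updated: d(BW,ILZ)=61/8, d(BW,QV)=9/2
5. join BW+ILZ (d=61/8, Q=-83/4) ⇒ BILWZ; edges |BW|=7/4, |ILZ|=47/8
  updated: d(BILWZ,QV)=11/4
6. join BILWZ+QV (d=11/4) ⇒ BILQVWZ; edges |BILWZ|=11/8, |QV|=11/8
final tree: (((B:-17/16,W:81/16):7/4,((I:29/5,L:6/5):25/8,Z:15/8):47/8):11/8,(Q:101/8,V:43/8):11/8)
total length: 355/8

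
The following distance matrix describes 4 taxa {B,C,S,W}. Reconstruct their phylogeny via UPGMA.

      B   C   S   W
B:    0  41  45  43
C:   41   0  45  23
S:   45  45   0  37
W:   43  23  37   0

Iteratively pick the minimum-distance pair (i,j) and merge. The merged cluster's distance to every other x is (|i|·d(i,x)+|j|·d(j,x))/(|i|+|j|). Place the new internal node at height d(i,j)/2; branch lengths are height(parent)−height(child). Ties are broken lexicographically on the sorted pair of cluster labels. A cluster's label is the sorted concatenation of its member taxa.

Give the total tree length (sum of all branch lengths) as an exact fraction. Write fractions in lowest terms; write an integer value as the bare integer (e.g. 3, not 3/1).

75

1. join C+W (d=23) ⇒ CW; edges |C|=23/2, |W|=23/2
  updated: d(B,CW)=42, d(CW,S)=41
2. join CW+S (d=41) ⇒ CSW; edges |CW|=9, |S|=41/2
  updated: d(B,CSW)=43
3. join B+CSW (d=43) ⇒ BCSW; edges |B|=43/2, |CSW|=1
final tree: (B:43/2,((C:23/2,W:23/2):9,S:41/2):1)
total length: 75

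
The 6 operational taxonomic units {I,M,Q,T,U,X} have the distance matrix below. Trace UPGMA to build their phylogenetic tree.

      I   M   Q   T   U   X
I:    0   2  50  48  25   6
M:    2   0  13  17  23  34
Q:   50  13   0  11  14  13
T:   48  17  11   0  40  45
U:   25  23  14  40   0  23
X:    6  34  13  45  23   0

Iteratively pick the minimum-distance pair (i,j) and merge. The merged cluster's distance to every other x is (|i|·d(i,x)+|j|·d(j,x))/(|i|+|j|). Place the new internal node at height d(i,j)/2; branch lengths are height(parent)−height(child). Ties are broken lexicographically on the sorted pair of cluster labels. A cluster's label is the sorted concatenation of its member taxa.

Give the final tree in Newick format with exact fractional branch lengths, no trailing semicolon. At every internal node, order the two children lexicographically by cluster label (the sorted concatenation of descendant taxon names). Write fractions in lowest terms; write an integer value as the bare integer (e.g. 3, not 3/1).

1. join I+M (d=2) ⇒ IM; edges |I|=1, |M|=1
  updated: d(IM,Q)=63/2, d(IM,T)=65/2, d(IM,U)=24, d(IM,X)=20
2. join Q+T (d=11) ⇒ QT; edges |Q|=11/2, |T|=11/2
  updated: d(IM,QT)=32, d(QT,U)=27, d(QT,X)=29
3. join IM+X (d=20) ⇒ IMX; edges |IM|=9, |X|=10
  updated: d(IMX,QT)=31, d(IMX,U)=71/3
4. join IMX+U (d=71/3) ⇒ IMUX; edges |IMX|=11/6, |U|=71/6
  updated: d(IMUX,QT)=30
5. join IMUX+QT (d=30) ⇒ IMQTUX; edges |IMUX|=19/6, |QT|=19/2
final tree: ((((I:1,M:1):9,X:10):11/6,U:71/6):19/6,(Q:11/2,T:11/2):19/2)
total length: 175/3

((((I:1,M:1):9,X:10):11/6,U:71/6):19/6,(Q:11/2,T:11/2):19/2)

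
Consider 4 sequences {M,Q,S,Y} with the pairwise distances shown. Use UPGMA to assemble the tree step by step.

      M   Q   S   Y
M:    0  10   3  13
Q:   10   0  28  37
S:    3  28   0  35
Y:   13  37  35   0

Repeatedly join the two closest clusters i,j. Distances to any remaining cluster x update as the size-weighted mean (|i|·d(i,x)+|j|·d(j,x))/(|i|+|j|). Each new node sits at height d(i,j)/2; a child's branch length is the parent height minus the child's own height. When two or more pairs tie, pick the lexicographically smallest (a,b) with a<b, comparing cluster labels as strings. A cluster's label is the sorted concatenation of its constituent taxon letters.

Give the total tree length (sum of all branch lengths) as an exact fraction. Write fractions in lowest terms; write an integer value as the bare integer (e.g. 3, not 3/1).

118/3

step 1: merge (M,S) at d=3; branch lengths M→3/2, S→3/2; new cluster MS
  updated: d(MS,Q)=19, d(MS,Y)=24
step 2: merge (MS,Q) at d=19; branch lengths MS→8, Q→19/2; new cluster MQS
  updated: d(MQS,Y)=85/3
step 3: merge (MQS,Y) at d=85/3; branch lengths MQS→14/3, Y→85/6; new cluster MQSY
final tree: (((M:3/2,S:3/2):8,Q:19/2):14/3,Y:85/6)
total length: 118/3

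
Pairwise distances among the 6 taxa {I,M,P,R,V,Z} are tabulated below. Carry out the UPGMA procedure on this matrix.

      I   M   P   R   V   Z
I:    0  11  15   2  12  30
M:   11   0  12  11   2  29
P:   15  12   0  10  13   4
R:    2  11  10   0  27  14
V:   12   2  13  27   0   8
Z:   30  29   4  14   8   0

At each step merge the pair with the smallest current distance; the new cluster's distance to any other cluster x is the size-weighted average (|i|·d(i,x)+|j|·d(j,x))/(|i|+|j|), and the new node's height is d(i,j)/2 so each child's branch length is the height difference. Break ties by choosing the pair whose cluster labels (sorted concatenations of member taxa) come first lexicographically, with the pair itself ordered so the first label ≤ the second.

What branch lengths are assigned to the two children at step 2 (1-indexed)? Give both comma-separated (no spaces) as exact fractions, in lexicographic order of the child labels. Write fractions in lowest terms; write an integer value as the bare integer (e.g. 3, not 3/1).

1,1

iteration 1: select I,R (d=2); attach at lengths (1, 1); label the merged cluster IR
  updated: d(IR,M)=11, d(IR,P)=25/2, d(IR,V)=39/2, d(IR,Z)=22
iteration 2: select M,V (d=2); attach at lengths (1, 1); label the merged cluster MV
  updated: d(IR,MV)=61/4, d(MV,P)=25/2, d(MV,Z)=37/2
iteration 3: select P,Z (d=4); attach at lengths (2, 2); label the merged cluster PZ
  updated: d(IR,PZ)=69/4, d(MV,PZ)=31/2
iteration 4: select IR,MV (d=61/4); attach at lengths (53/8, 53/8); label the merged cluster IMRV
  updated: d(IMRV,PZ)=131/8
iteration 5: select IMRV,PZ (d=131/8); attach at lengths (9/16, 99/16); label the merged cluster IMPRVZ
final tree: (((I:1,R:1):53/8,(M:1,V:1):53/8):9/16,(P:2,Z:2):99/16)
total length: 28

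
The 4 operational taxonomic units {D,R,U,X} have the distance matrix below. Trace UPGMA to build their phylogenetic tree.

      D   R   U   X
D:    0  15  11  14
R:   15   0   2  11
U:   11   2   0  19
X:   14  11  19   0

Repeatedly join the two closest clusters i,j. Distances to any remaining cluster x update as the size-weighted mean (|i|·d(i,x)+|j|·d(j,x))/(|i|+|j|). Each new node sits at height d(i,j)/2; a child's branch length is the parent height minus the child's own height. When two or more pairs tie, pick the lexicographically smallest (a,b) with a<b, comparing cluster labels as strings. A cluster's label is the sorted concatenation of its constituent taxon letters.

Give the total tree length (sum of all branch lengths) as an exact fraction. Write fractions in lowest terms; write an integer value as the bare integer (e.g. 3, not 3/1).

133/6

step 1: merge (R,U) at d=2; branch lengths R→1, U→1; new cluster RU
  updated: d(D,RU)=13, d(RU,X)=15
step 2: merge (D,RU) at d=13; branch lengths D→13/2, RU→11/2; new cluster DRU
  updated: d(DRU,X)=44/3
step 3: merge (DRU,X) at d=44/3; branch lengths DRU→5/6, X→22/3; new cluster DRUX
final tree: ((D:13/2,(R:1,U:1):11/2):5/6,X:22/3)
total length: 133/6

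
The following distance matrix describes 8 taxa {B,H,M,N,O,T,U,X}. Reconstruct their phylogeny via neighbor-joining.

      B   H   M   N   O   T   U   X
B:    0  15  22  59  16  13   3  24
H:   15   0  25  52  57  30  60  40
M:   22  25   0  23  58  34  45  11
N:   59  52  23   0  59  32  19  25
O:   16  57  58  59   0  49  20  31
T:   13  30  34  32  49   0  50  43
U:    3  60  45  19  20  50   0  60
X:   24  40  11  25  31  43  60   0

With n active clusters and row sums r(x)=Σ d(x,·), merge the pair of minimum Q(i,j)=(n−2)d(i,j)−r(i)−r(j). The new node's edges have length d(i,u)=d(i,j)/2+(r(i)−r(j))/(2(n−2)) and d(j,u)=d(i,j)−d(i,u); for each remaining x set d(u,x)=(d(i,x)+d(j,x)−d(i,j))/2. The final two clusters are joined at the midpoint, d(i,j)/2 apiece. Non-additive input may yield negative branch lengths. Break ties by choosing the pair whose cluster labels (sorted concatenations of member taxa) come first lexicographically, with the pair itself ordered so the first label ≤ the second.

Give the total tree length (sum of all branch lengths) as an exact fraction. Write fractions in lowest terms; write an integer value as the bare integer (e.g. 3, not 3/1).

1. join O+U (d=20, Q=-427) ⇒ OU; edges |O|=51/4, |U|=29/4
  updated: d(B,OU)=-1/2, d(H,OU)=97/2, d(M,OU)=83/2, d(N,OU)=29, d(OU,T)=79/2, d(OU,X)=71/2
2. join B+OU (d=-1/2, Q=-657/2) ⇒ BOU; edges |B|=-127/20, |OU|=117/20
  updated: d(BOU,H)=32, d(BOU,M)=32, d(BOU,N)=177/4, d(BOU,T)=53/2, d(BOU,X)=30
3. join M+X (d=11, Q=-230) ⇒ MX; edges |M|=5/2, |X|=17/2
  updated: d(BOU,MX)=51/2, d(H,MX)=27, d(MX,N)=37/2, d(MX,T)=33
4. join MX+N (d=37/2, Q=-781/4) ⇒ MNX; edges |MX|=17/8, |N|=131/8
  updated: d(BOU,MNX)=205/8, d(H,MNX)=121/4, d(MNX,T)=93/4
5. join BOU+H (d=32, Q=-899/8) ⇒ BHOU; edges |BOU|=447/32, |H|=577/32
  updated: d(BHOU,MNX)=191/16, d(BHOU,T)=49/4
6. join BHOU+MNX (d=191/16, Q=-759/16) ⇒ BHMNOUX; edges |BHOU|=15/32, |MNX|=367/32
  updated: d(BHMNOUX,T)=377/32
7. join BHMNOUX+T (d=377/32) ⇒ BHMNOTUX; edges |BHMNOUX|=377/64, |T|=377/64
final tree: ((((B:-127/20,(O:51/4,U:29/4):117/20):447/32,H:577/32):15/32,((M:5/2,X:17/2):17/8,N:131/8):367/32):377/64,T:377/64)
total length: 3351/32

3351/32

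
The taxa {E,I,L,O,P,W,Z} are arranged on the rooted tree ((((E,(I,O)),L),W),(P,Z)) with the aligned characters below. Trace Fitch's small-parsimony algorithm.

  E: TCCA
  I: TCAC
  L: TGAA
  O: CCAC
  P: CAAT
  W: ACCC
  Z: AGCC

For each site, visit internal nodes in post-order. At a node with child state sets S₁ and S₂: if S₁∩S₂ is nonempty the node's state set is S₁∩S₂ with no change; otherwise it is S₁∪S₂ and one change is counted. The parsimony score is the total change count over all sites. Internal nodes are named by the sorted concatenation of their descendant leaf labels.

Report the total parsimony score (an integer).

12

[col 0] IO: children I:{T}, O:{C} ∪→ {C,T}; cost 1
[col 0] EIO: children E:{T}, IO:{C,T} ∩→ {T}; cost 0
[col 0] EILO: children EIO:{T}, L:{T} ∩→ {T}; cost 0
[col 0] EILOW: children EILO:{T}, W:{A} ∪→ {A,T}; cost 1
[col 0] PZ: children P:{C}, Z:{A} ∪→ {A,C}; cost 1
[col 0] EILOPWZ: children EILOW:{A,T}, PZ:{A,C} ∩→ {A}; cost 0
[col 1] IO: children I:{C}, O:{C} ∩→ {C}; cost 0
[col 1] EIO: children E:{C}, IO:{C} ∩→ {C}; cost 0
[col 1] EILO: children EIO:{C}, L:{G} ∪→ {C,G}; cost 1
[col 1] EILOW: children EILO:{C,G}, W:{C} ∩→ {C}; cost 0
[col 1] PZ: children P:{A}, Z:{G} ∪→ {A,G}; cost 1
[col 1] EILOPWZ: children EILOW:{C}, PZ:{A,G} ∪→ {A,C,G}; cost 1
[col 2] IO: children I:{A}, O:{A} ∩→ {A}; cost 0
[col 2] EIO: children E:{C}, IO:{A} ∪→ {A,C}; cost 1
[col 2] EILO: children EIO:{A,C}, L:{A} ∩→ {A}; cost 0
[col 2] EILOW: children EILO:{A}, W:{C} ∪→ {A,C}; cost 1
[col 2] PZ: children P:{A}, Z:{C} ∪→ {A,C}; cost 1
[col 2] EILOPWZ: children EILOW:{A,C}, PZ:{A,C} ∩→ {A,C}; cost 0
[col 3] IO: children I:{C}, O:{C} ∩→ {C}; cost 0
[col 3] EIO: children E:{A}, IO:{C} ∪→ {A,C}; cost 1
[col 3] EILO: children EIO:{A,C}, L:{A} ∩→ {A}; cost 0
[col 3] EILOW: children EILO:{A}, W:{C} ∪→ {A,C}; cost 1
[col 3] PZ: children P:{T}, Z:{C} ∪→ {C,T}; cost 1
[col 3] EILOPWZ: children EILOW:{A,C}, PZ:{C,T} ∩→ {C}; cost 0
per-site changes: [3, 3, 3, 3]; total = 12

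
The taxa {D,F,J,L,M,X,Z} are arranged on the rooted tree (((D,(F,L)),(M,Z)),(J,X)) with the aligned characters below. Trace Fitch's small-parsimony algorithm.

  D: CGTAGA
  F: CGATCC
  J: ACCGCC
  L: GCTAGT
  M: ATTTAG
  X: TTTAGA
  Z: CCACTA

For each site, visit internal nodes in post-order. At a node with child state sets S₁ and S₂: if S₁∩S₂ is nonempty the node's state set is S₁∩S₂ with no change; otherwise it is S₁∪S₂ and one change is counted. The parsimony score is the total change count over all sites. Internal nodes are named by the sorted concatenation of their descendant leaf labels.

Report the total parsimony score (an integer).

site 0, node FL: F={C} ∪ L={G} → {C,G} (+1)
site 0, node DFL: D={C} ∩ FL={C,G} → {C} (+0)
site 0, node MZ: M={A} ∪ Z={C} → {A,C} (+1)
site 0, node DFLMZ: DFL={C} ∩ MZ={A,C} → {C} (+0)
site 0, node JX: J={A} ∪ X={T} → {A,T} (+1)
site 0, node DFJLMXZ: DFLMZ={C} ∪ JX={A,T} → {A,C,T} (+1)
site 1, node FL: F={G} ∪ L={C} → {C,G} (+1)
site 1, node DFL: D={G} ∩ FL={C,G} → {G} (+0)
site 1, node MZ: M={T} ∪ Z={C} → {C,T} (+1)
site 1, node DFLMZ: DFL={G} ∪ MZ={C,T} → {C,G,T} (+1)
site 1, node JX: J={C} ∪ X={T} → {C,T} (+1)
site 1, node DFJLMXZ: DFLMZ={C,G,T} ∩ JX={C,T} → {C,T} (+0)
site 2, node FL: F={A} ∪ L={T} → {A,T} (+1)
site 2, node DFL: D={T} ∩ FL={A,T} → {T} (+0)
site 2, node MZ: M={T} ∪ Z={A} → {A,T} (+1)
site 2, node DFLMZ: DFL={T} ∩ MZ={A,T} → {T} (+0)
site 2, node JX: J={C} ∪ X={T} → {C,T} (+1)
site 2, node DFJLMXZ: DFLMZ={T} ∩ JX={C,T} → {T} (+0)
site 3, node FL: F={T} ∪ L={A} → {A,T} (+1)
site 3, node DFL: D={A} ∩ FL={A,T} → {A} (+0)
site 3, node MZ: M={T} ∪ Z={C} → {C,T} (+1)
site 3, node DFLMZ: DFL={A} ∪ MZ={C,T} → {A,C,T} (+1)
site 3, node JX: J={G} ∪ X={A} → {A,G} (+1)
site 3, node DFJLMXZ: DFLMZ={A,C,T} ∩ JX={A,G} → {A} (+0)
site 4, node FL: F={C} ∪ L={G} → {C,G} (+1)
site 4, node DFL: D={G} ∩ FL={C,G} → {G} (+0)
site 4, node MZ: M={A} ∪ Z={T} → {A,T} (+1)
site 4, node DFLMZ: DFL={G} ∪ MZ={A,T} → {A,G,T} (+1)
site 4, node JX: J={C} ∪ X={G} → {C,G} (+1)
site 4, node DFJLMXZ: DFLMZ={A,G,T} ∩ JX={C,G} → {G} (+0)
site 5, node FL: F={C} ∪ L={T} → {C,T} (+1)
site 5, node DFL: D={A} ∪ FL={C,T} → {A,C,T} (+1)
site 5, node MZ: M={G} ∪ Z={A} → {A,G} (+1)
site 5, node DFLMZ: DFL={A,C,T} ∩ MZ={A,G} → {A} (+0)
site 5, node JX: J={C} ∪ X={A} → {A,C} (+1)
site 5, node DFJLMXZ: DFLMZ={A} ∩ JX={A,C} → {A} (+0)
per-site changes: [4, 4, 3, 4, 4, 4]; total = 23

23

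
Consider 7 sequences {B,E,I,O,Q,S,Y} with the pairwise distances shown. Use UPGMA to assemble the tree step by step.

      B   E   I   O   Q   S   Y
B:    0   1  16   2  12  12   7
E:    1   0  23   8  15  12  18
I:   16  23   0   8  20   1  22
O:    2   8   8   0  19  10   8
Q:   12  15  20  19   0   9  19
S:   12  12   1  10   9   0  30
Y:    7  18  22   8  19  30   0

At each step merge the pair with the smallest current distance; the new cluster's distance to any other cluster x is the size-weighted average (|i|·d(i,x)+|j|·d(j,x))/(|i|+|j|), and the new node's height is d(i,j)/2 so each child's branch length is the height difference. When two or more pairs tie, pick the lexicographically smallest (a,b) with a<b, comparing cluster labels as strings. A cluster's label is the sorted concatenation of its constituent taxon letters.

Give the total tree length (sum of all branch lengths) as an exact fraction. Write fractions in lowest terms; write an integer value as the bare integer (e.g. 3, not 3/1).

131/4

1. join B+E (d=1) ⇒ BE; edges |B|=1/2, |E|=1/2
  updated: d(BE,I)=39/2, d(BE,O)=5, d(BE,Q)=27/2, d(BE,S)=12, d(BE,Y)=25/2
2. join I+S (d=1) ⇒ IS; edges |I|=1/2, |S|=1/2
  updated: d(BE,IS)=63/4, d(IS,O)=9, d(IS,Q)=29/2, d(IS,Y)=26
3. join BE+O (d=5) ⇒ BEO; edges |BE|=2, |O|=5/2
  updated: d(BEO,IS)=27/2, d(BEO,Q)=46/3, d(BEO,Y)=11
4. join BEO+Y (d=11) ⇒ BEOY; edges |BEO|=3, |Y|=11/2
  updated: d(BEOY,IS)=133/8, d(BEOY,Q)=65/4
5. join IS+Q (d=29/2) ⇒ IQS; edges |IS|=27/4, |Q|=29/4
  updated: d(BEOY,IQS)=33/2
6. join BEOY+IQS (d=33/2) ⇒ BEIOQSY; edges |BEOY|=11/4, |IQS|=1
final tree: ((((B:1/2,E:1/2):2,O:5/2):3,Y:11/2):11/4,((I:1/2,S:1/2):27/4,Q:29/4):1)
total length: 131/4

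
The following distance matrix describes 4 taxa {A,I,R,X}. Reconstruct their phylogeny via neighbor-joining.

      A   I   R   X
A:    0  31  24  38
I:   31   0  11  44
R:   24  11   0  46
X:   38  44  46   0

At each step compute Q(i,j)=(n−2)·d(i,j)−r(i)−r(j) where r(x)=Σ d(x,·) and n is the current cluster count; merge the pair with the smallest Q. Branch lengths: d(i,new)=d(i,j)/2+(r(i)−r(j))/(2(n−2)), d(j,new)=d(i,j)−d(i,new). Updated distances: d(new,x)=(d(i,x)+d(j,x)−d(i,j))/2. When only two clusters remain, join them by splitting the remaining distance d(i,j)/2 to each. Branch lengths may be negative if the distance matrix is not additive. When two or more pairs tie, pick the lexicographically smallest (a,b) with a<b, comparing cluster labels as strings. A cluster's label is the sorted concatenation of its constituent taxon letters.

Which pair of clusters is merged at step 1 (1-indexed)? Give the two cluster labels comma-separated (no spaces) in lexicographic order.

A,X

1. join A+X (d=38, Q=-145) ⇒ AX; edges |A|=41/4, |X|=111/4
  updated: d(AX,I)=37/2, d(AX,R)=16
2. join AX+I (d=37/2, Q=-91/2) ⇒ AIX; edges |AX|=47/4, |I|=27/4
  updated: d(AIX,R)=17/4
3. join AIX+R (d=17/4) ⇒ AIRX; edges |AIX|=17/8, |R|=17/8
final tree: (((A:41/4,X:111/4):47/4,I:27/4):17/8,R:17/8)
total length: 243/4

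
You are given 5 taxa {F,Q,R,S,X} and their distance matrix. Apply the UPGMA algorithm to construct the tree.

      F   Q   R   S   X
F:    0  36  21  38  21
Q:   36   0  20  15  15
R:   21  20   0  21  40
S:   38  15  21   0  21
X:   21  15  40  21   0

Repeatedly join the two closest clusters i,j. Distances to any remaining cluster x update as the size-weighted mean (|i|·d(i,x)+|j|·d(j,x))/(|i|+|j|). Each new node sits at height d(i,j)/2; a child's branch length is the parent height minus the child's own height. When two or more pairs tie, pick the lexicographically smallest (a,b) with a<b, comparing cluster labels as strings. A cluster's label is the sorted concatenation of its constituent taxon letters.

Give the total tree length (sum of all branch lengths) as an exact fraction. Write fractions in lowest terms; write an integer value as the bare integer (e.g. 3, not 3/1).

169/3

1. join Q+S (d=15) ⇒ QS; edges |Q|=15/2, |S|=15/2
  updated: d(F,QS)=37, d(QS,R)=41/2, d(QS,X)=18
2. join QS+X (d=18) ⇒ QSX; edges |QS|=3/2, |X|=9
  updated: d(F,QSX)=95/3, d(QSX,R)=27
3. join F+R (d=21) ⇒ FR; edges |F|=21/2, |R|=21/2
  updated: d(FR,QSX)=88/3
4. join FR+QSX (d=88/3) ⇒ FQRSX; edges |FR|=25/6, |QSX|=17/3
final tree: ((F:21/2,R:21/2):25/6,((Q:15/2,S:15/2):3/2,X:9):17/3)
total length: 169/3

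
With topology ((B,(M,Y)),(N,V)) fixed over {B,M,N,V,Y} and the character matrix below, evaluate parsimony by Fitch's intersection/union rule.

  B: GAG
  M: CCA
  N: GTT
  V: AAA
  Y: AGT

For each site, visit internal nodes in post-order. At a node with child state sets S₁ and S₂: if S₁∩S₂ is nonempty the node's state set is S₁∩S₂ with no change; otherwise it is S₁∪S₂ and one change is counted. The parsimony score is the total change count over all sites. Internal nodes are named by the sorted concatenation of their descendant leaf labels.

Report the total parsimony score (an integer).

9

[col 0] MY: children M:{C}, Y:{A} ∪→ {A,C}; cost 1
[col 0] BMY: children B:{G}, MY:{A,C} ∪→ {A,C,G}; cost 1
[col 0] NV: children N:{G}, V:{A} ∪→ {A,G}; cost 1
[col 0] BMNVY: children BMY:{A,C,G}, NV:{A,G} ∩→ {A,G}; cost 0
[col 1] MY: children M:{C}, Y:{G} ∪→ {C,G}; cost 1
[col 1] BMY: children B:{A}, MY:{C,G} ∪→ {A,C,G}; cost 1
[col 1] NV: children N:{T}, V:{A} ∪→ {A,T}; cost 1
[col 1] BMNVY: children BMY:{A,C,G}, NV:{A,T} ∩→ {A}; cost 0
[col 2] MY: children M:{A}, Y:{T} ∪→ {A,T}; cost 1
[col 2] BMY: children B:{G}, MY:{A,T} ∪→ {A,G,T}; cost 1
[col 2] NV: children N:{T}, V:{A} ∪→ {A,T}; cost 1
[col 2] BMNVY: children BMY:{A,G,T}, NV:{A,T} ∩→ {A,T}; cost 0
per-site changes: [3, 3, 3]; total = 9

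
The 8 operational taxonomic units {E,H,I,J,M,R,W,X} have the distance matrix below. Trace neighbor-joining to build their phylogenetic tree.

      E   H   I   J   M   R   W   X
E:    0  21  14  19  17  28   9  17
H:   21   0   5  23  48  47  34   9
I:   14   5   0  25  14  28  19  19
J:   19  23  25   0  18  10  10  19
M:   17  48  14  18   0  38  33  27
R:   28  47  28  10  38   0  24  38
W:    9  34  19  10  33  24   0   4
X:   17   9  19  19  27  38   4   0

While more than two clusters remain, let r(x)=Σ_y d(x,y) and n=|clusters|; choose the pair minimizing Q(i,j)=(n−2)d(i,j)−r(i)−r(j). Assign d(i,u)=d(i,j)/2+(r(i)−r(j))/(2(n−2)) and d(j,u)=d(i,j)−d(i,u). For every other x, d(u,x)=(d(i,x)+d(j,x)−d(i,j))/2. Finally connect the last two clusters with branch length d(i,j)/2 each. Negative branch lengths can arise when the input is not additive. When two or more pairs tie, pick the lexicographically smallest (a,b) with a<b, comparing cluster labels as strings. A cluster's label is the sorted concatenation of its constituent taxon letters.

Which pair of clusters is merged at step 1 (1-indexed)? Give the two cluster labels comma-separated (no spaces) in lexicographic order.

H,I

1. join H+I (d=5, Q=-281) ⇒ HI; edges |H|=31/4, |I|=-11/4
  updated: d(E,HI)=15, d(HI,J)=43/2, d(HI,M)=57/2, d(HI,R)=35, d(HI,W)=24, d(HI,X)=23/2
2. join J+R (d=10, Q=-441/2) ⇒ JR; edges |J|=-51/20, |R|=251/20
  updated: d(E,JR)=37/2, d(HI,JR)=93/4, d(JR,M)=23, d(JR,W)=12, d(JR,X)=47/2
3. join W+X (d=4, Q=-149) ⇒ WX; edges |W|=15/8, |X|=17/8
  updated: d(E,WX)=11, d(HI,WX)=63/4, d(JR,WX)=63/4, d(M,WX)=28
4. join JR+M (d=23, Q=-108) ⇒ JMR; edges |JR|=53/6, |M|=85/6
  updated: d(E,JMR)=25/4, d(HI,JMR)=115/8, d(JMR,WX)=83/8
5. join E+JMR (d=25/4, Q=-203/4) ⇒ EJMR; edges |E|=55/16, |JMR|=45/16
  updated: d(EJMR,HI)=185/16, d(EJMR,WX)=121/16
6. join EJMR+HI (d=185/16, Q=-279/8) ⇒ EHIJMR; edges |EJMR|=27/16, |HI|=79/8
  updated: d(EHIJMR,WX)=47/8
7. join EHIJMR+WX (d=47/8) ⇒ EHIJMRWX; edges |EHIJMR|=47/16, |WX|=47/16
final tree: (((E:55/16,((J:-51/20,R:251/20):53/6,M:85/6):45/16):27/16,(H:31/4,I:-11/4):79/8):47/16,(W:15/8,X:17/8):47/16)
total length: 1051/16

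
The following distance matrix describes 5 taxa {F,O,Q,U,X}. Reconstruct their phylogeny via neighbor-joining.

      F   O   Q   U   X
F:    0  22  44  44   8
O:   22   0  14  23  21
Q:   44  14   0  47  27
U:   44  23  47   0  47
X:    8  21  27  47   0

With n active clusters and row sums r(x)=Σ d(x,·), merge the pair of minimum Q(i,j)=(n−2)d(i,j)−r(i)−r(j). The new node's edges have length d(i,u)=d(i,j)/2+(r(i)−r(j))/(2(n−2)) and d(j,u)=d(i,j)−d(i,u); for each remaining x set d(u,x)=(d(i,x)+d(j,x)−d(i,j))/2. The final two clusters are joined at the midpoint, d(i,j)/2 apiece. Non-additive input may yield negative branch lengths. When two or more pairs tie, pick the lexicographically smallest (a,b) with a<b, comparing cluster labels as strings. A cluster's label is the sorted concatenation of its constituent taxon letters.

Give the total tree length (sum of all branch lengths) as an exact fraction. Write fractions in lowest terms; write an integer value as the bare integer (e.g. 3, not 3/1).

261/4

iteration 1: select F,X (d=8, Q=-197); attach at lengths (13/2, 3/2); label the merged cluster FX
  updated: d(FX,O)=35/2, d(FX,Q)=63/2, d(FX,U)=83/2
iteration 2: select FX,Q (d=63/2, Q=-120); attach at lengths (61/4, 65/4); label the merged cluster FQX
  updated: d(FQX,O)=0, d(FQX,U)=57/2
iteration 3: select FQX,O (d=0, Q=-103/2); attach at lengths (11/4, -11/4); label the merged cluster FOQX
  updated: d(FOQX,U)=103/4
iteration 4: select FOQX,U (d=103/4); attach at lengths (103/8, 103/8); label the merged cluster FOQUX
final tree: ((((F:13/2,X:3/2):61/4,Q:65/4):11/4,O:-11/4):103/8,U:103/8)
total length: 261/4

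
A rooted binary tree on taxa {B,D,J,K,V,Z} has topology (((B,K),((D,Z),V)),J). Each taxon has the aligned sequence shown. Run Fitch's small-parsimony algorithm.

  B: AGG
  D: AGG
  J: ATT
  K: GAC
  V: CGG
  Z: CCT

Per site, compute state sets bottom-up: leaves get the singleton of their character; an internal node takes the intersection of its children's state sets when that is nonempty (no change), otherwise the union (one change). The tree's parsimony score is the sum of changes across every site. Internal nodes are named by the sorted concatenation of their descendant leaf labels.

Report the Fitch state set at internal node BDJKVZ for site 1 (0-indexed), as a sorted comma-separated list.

site 0, node BK: B={A} ∪ K={G} → {A,G} (+1)
site 0, node DZ: D={A} ∪ Z={C} → {A,C} (+1)
site 0, node DVZ: DZ={A,C} ∩ V={C} → {C} (+0)
site 0, node BDKVZ: BK={A,G} ∪ DVZ={C} → {A,C,G} (+1)
site 0, node BDJKVZ: BDKVZ={A,C,G} ∩ J={A} → {A} (+0)
site 1, node BK: B={G} ∪ K={A} → {A,G} (+1)
site 1, node DZ: D={G} ∪ Z={C} → {C,G} (+1)
site 1, node DVZ: DZ={C,G} ∩ V={G} → {G} (+0)
site 1, node BDKVZ: BK={A,G} ∩ DVZ={G} → {G} (+0)
site 1, node BDJKVZ: BDKVZ={G} ∪ J={T} → {G,T} (+1)
site 2, node BK: B={G} ∪ K={C} → {C,G} (+1)
site 2, node DZ: D={G} ∪ Z={T} → {G,T} (+1)
site 2, node DVZ: DZ={G,T} ∩ V={G} → {G} (+0)
site 2, node BDKVZ: BK={C,G} ∩ DVZ={G} → {G} (+0)
site 2, node BDJKVZ: BDKVZ={G} ∪ J={T} → {G,T} (+1)
per-site changes: [3, 3, 3]; total = 9

G,T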